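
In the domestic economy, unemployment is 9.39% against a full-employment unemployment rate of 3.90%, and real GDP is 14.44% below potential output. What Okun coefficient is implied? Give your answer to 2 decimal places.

Okun's law: output gap = -β × (u - u*).
-14.44 = -β × (9.39 - 3.9) = -β × 5.49, so β = 14.44/5.49 = 2.63.

β ≈ 2.63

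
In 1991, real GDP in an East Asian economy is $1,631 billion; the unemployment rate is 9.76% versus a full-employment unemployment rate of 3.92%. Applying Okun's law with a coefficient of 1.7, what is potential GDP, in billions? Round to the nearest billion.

$1,811 billion

Unemployment gap = 9.76 - 3.92 = 5.84 points, so output gap = -1.7 × 5.84 = -9.928%.
Since Y = Y* × (1 + gap/100), Y* = 1631/0.90072 ≈ 1811 billion.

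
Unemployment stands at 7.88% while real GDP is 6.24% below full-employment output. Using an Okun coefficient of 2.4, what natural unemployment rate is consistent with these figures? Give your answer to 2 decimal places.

From Okun's law, u - u* = -(output gap)/β = -(-6.24)/2.4 = 2.6 points.
So u* = 7.88 - 2.6 = 5.28%.

5.28%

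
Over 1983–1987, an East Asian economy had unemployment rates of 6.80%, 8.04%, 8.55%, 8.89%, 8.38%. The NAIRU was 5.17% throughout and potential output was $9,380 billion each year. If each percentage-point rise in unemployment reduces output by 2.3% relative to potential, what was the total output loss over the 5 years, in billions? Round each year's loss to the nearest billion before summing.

Year 1983: gap = -2.3 × (6.8 - 5.17) = -3.749%, loss ≈ 9380 × 3.749/100 ≈ 352.
Year 1984: gap = -2.3 × (8.04 - 5.17) = -6.601%, loss ≈ 9380 × 6.601/100 ≈ 619.
Year 1985: gap = -2.3 × (8.55 - 5.17) = -7.774%, loss ≈ 9380 × 7.774/100 ≈ 729.
Year 1986: gap = -2.3 × (8.89 - 5.17) = -8.556%, loss ≈ 9380 × 8.556/100 ≈ 803.
Year 1987: gap = -2.3 × (8.38 - 5.17) = -7.383%, loss ≈ 9380 × 7.383/100 ≈ 693.
Total lost output = 352 + 619 + 729 + 803 + 693 = 3196 billion.

$3,196 billion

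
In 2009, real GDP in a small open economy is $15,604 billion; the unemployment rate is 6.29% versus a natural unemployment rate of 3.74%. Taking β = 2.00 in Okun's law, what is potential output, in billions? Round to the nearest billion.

$16,443 billion

Unemployment gap = 6.29 - 3.74 = 2.55 points, so output gap = -2 × 2.55 = -5.1%.
Since Y = Y* × (1 + gap/100), Y* = 15604/0.949 ≈ 16443 billion.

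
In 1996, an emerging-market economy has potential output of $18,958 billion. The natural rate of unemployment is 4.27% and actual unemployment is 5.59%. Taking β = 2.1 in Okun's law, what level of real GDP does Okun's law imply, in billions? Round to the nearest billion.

Unemployment gap = 5.59 - 4.27 = 1.32 points, so the output gap is -2.1 × 1.32 = -2.772%.
Actual GDP = 18958 × (1 - 2.772/100) = 18958 × 0.97228 ≈ 18432 billion.

$18,432 billion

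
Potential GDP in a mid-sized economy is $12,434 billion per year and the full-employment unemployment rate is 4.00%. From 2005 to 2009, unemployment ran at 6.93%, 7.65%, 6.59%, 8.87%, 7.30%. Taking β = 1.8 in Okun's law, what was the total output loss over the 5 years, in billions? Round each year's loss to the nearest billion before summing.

$3,882 billion

Year 2005: gap = -1.8 × (6.93 - 4) = -5.274%, loss ≈ 12434 × 5.274/100 ≈ 656.
Year 2006: gap = -1.8 × (7.65 - 4) = -6.57%, loss ≈ 12434 × 6.57/100 ≈ 817.
Year 2007: gap = -1.8 × (6.59 - 4) = -4.662%, loss ≈ 12434 × 4.662/100 ≈ 580.
Year 2008: gap = -1.8 × (8.87 - 4) = -8.766%, loss ≈ 12434 × 8.766/100 ≈ 1090.
Year 2009: gap = -1.8 × (7.3 - 4) = -5.94%, loss ≈ 12434 × 5.94/100 ≈ 739.
Total lost output = 656 + 817 + 580 + 1090 + 739 = 3882 billion.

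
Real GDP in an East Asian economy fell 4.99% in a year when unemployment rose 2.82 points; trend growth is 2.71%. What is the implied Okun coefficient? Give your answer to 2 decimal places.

Growth form: g_Y = g_Y* - β × Δu, so β = (g_Y* - g_Y)/Δu.
β = (2.71 + 4.99)/2.82 = 7.7/2.82 = 2.73.

β ≈ 2.73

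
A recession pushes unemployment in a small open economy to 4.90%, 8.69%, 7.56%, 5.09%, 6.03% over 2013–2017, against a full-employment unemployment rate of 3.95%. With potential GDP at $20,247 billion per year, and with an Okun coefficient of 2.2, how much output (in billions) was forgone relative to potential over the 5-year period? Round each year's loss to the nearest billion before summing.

Year 2013: gap = -2.2 × (4.9 - 3.95) = -2.09%, loss ≈ 20247 × 2.09/100 ≈ 423.
Year 2014: gap = -2.2 × (8.69 - 3.95) = -10.428%, loss ≈ 20247 × 10.428/100 ≈ 2111.
Year 2015: gap = -2.2 × (7.56 - 3.95) = -7.942%, loss ≈ 20247 × 7.942/100 ≈ 1608.
Year 2016: gap = -2.2 × (5.09 - 3.95) = -2.508%, loss ≈ 20247 × 2.508/100 ≈ 508.
Year 2017: gap = -2.2 × (6.03 - 3.95) = -4.576%, loss ≈ 20247 × 4.576/100 ≈ 927.
Total lost output = 423 + 2111 + 1608 + 508 + 927 = 5577 billion.

$5,577 billion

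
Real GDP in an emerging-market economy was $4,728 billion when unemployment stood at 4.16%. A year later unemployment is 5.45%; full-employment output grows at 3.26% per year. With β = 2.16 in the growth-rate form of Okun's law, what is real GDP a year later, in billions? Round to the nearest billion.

Δu = 5.45 - 4.16 = 1.29 points.
Okun's law (growth form): g_Y = g_Y* - β × Δu = 3.26 - 2.16 × (1.29) = 3.26 - 2.7864 = 0.4736%.
Real GDP in the next year = 4728 × (1 + 0.4736/100) = 4728 × 1.004736 ≈ 4750 billion.

$4,750 billion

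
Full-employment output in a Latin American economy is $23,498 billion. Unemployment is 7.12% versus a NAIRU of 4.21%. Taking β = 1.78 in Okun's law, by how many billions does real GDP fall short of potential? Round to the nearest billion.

Output gap = -1.78 × (7.12 - 4.21) = -1.78 × 2.91 = -5.1798%.
Actual GDP ≈ 23498 × 0.948202 ≈ 22281 billion, so the shortfall is 23498 - 22281 = 1217 billion.

$1,217 billion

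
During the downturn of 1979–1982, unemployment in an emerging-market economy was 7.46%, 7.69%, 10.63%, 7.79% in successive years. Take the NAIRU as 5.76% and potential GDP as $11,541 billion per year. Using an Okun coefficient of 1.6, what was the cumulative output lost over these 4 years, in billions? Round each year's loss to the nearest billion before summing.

$1,944 billion

Year 1979: gap = -1.6 × (7.46 - 5.76) = -2.72%, loss ≈ 11541 × 2.72/100 ≈ 314.
Year 1980: gap = -1.6 × (7.69 - 5.76) = -3.088%, loss ≈ 11541 × 3.088/100 ≈ 356.
Year 1981: gap = -1.6 × (10.63 - 5.76) = -7.792%, loss ≈ 11541 × 7.792/100 ≈ 899.
Year 1982: gap = -1.6 × (7.79 - 5.76) = -3.248%, loss ≈ 11541 × 3.248/100 ≈ 375.
Total lost output = 314 + 356 + 899 + 375 = 1944 billion.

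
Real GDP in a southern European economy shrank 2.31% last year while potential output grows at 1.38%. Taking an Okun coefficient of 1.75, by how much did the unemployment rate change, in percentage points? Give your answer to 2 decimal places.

Growth-rate Okun's law: g_Y = g_Y* - β × Δu, so Δu = (g_Y* - g_Y)/β.
Δu = (1.38 + 2.31)/1.75 = 3.69/1.75 = 2.11 percentage points.

2.11 percentage points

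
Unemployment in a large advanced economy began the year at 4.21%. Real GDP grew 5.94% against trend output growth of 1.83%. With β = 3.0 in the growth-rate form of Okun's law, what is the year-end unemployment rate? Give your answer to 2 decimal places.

2.84%

Growth-rate Okun's law: g_Y = g_Y* - β × Δu, so Δu = (g_Y* - g_Y)/β.
Δu = (1.83 - 5.94)/3.0 = -4.11/3.0 = -1.37 percentage points.
Year-end unemployment = 4.21 - 1.37 = 2.84%.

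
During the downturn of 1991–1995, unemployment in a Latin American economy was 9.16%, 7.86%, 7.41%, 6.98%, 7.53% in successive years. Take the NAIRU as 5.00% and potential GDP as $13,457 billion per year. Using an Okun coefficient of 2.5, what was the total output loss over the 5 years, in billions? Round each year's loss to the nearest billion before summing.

Year 1991: gap = -2.5 × (9.16 - 5) = -10.4%, loss ≈ 13457 × 10.4/100 ≈ 1400.
Year 1992: gap = -2.5 × (7.86 - 5) = -7.15%, loss ≈ 13457 × 7.15/100 ≈ 962.
Year 1993: gap = -2.5 × (7.41 - 5) = -6.025%, loss ≈ 13457 × 6.025/100 ≈ 811.
Year 1994: gap = -2.5 × (6.98 - 5) = -4.95%, loss ≈ 13457 × 4.95/100 ≈ 666.
Year 1995: gap = -2.5 × (7.53 - 5) = -6.325%, loss ≈ 13457 × 6.325/100 ≈ 851.
Total lost output = 1400 + 962 + 811 + 666 + 851 = 4690 billion.

$4,690 billion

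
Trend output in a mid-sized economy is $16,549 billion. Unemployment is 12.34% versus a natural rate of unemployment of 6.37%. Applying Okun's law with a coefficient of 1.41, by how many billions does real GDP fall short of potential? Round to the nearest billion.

Output gap = -1.41 × (12.34 - 6.37) = -1.41 × 5.97 = -8.4177%.
Actual GDP ≈ 16549 × 0.915823 ≈ 15156 billion, so the shortfall is 16549 - 15156 = 1393 billion.

$1,393 billion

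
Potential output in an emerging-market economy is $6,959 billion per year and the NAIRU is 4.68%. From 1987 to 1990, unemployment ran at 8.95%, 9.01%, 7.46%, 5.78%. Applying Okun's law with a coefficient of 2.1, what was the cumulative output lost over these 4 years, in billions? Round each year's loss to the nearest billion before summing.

Year 1987: gap = -2.1 × (8.95 - 4.68) = -8.967%, loss ≈ 6959 × 8.967/100 ≈ 624.
Year 1988: gap = -2.1 × (9.01 - 4.68) = -9.093%, loss ≈ 6959 × 9.093/100 ≈ 633.
Year 1989: gap = -2.1 × (7.46 - 4.68) = -5.838%, loss ≈ 6959 × 5.838/100 ≈ 406.
Year 1990: gap = -2.1 × (5.78 - 4.68) = -2.31%, loss ≈ 6959 × 2.31/100 ≈ 161.
Total lost output = 624 + 633 + 406 + 161 = 1824 billion.

$1,824 billion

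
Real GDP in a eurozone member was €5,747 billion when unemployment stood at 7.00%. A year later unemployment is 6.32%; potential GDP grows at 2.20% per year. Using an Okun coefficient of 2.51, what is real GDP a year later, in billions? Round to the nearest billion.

Δu = 6.32 - 7 = -0.68 points.
Okun's law (growth form): g_Y = g_Y* - β × Δu = 2.20 - 2.51 × (-0.68) = 2.2 + 1.7068 = 3.9068%.
Real GDP in the next year = 5747 × (1 + 3.9068/100) = 5747 × 1.039068 ≈ 5972 billion.

€5,972 billion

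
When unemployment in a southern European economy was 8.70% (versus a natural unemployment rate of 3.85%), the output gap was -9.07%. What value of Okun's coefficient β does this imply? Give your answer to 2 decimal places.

β ≈ 1.87

Okun's law: output gap = -β × (u - u*).
-9.07 = -β × (8.7 - 3.85) = -β × 4.85, so β = 9.07/4.85 = 1.87.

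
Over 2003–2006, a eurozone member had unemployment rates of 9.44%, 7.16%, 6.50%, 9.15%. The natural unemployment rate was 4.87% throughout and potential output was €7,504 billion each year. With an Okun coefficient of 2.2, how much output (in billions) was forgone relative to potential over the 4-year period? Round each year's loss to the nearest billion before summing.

Year 2003: gap = -2.2 × (9.44 - 4.87) = -10.054%, loss ≈ 7504 × 10.054/100 ≈ 754.
Year 2004: gap = -2.2 × (7.16 - 4.87) = -5.038%, loss ≈ 7504 × 5.038/100 ≈ 378.
Year 2005: gap = -2.2 × (6.5 - 4.87) = -3.586%, loss ≈ 7504 × 3.586/100 ≈ 269.
Year 2006: gap = -2.2 × (9.15 - 4.87) = -9.416%, loss ≈ 7504 × 9.416/100 ≈ 707.
Total lost output = 754 + 378 + 269 + 707 = 2108 billion.

€2,108 billion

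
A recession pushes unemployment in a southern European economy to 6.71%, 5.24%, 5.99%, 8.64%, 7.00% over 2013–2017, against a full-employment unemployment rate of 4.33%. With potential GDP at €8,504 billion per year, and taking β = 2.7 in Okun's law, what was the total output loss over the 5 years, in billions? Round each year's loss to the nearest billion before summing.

Year 2013: gap = -2.7 × (6.71 - 4.33) = -6.426%, loss ≈ 8504 × 6.426/100 ≈ 546.
Year 2014: gap = -2.7 × (5.24 - 4.33) = -2.457%, loss ≈ 8504 × 2.457/100 ≈ 209.
Year 2015: gap = -2.7 × (5.99 - 4.33) = -4.482%, loss ≈ 8504 × 4.482/100 ≈ 381.
Year 2016: gap = -2.7 × (8.64 - 4.33) = -11.637%, loss ≈ 8504 × 11.637/100 ≈ 990.
Year 2017: gap = -2.7 × (7 - 4.33) = -7.209%, loss ≈ 8504 × 7.209/100 ≈ 613.
Total lost output = 546 + 209 + 381 + 990 + 613 = 2739 billion.

€2,739 billion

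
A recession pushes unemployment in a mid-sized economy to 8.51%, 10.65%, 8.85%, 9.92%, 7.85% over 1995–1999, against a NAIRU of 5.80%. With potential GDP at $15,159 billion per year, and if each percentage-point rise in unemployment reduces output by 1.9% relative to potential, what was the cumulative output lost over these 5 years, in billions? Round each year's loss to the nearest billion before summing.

$4,833 billion

Year 1995: gap = -1.9 × (8.51 - 5.8) = -5.149%, loss ≈ 15159 × 5.149/100 ≈ 781.
Year 1996: gap = -1.9 × (10.65 - 5.8) = -9.215%, loss ≈ 15159 × 9.215/100 ≈ 1397.
Year 1997: gap = -1.9 × (8.85 - 5.8) = -5.795%, loss ≈ 15159 × 5.795/100 ≈ 878.
Year 1998: gap = -1.9 × (9.92 - 5.8) = -7.828%, loss ≈ 15159 × 7.828/100 ≈ 1187.
Year 1999: gap = -1.9 × (7.85 - 5.8) = -3.895%, loss ≈ 15159 × 3.895/100 ≈ 590.
Total lost output = 781 + 1397 + 878 + 1187 + 590 = 4833 billion.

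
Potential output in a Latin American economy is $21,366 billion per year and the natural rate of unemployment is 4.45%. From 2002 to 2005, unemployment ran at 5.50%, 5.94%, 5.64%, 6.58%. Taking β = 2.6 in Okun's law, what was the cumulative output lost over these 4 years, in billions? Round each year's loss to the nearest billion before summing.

Year 2002: gap = -2.6 × (5.5 - 4.45) = -2.73%, loss ≈ 21366 × 2.73/100 ≈ 583.
Year 2003: gap = -2.6 × (5.94 - 4.45) = -3.874%, loss ≈ 21366 × 3.874/100 ≈ 828.
Year 2004: gap = -2.6 × (5.64 - 4.45) = -3.094%, loss ≈ 21366 × 3.094/100 ≈ 661.
Year 2005: gap = -2.6 × (6.58 - 4.45) = -5.538%, loss ≈ 21366 × 5.538/100 ≈ 1183.
Total lost output = 583 + 828 + 661 + 1183 = 3255 billion.

$3,255 billion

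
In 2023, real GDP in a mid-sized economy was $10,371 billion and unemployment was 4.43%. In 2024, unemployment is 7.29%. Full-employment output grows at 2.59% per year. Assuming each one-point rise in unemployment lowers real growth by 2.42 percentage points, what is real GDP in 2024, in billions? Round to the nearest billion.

Δu = 7.29 - 4.43 = 2.86 points.
Okun's law (growth form): g_Y = g_Y* - β × Δu = 2.59 - 2.42 × (2.86) = 2.59 - 6.9212 = -4.3312%.
Real GDP in the next year = 10371 × (1 - 4.3312/100) = 10371 × 0.956688 ≈ 9922 billion.

$9,922 billion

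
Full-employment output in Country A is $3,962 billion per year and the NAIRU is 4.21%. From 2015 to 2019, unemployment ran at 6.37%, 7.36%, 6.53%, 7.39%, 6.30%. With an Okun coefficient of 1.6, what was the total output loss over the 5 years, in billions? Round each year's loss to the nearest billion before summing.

$818 billion

Year 2015: gap = -1.6 × (6.37 - 4.21) = -3.456%, loss ≈ 3962 × 3.456/100 ≈ 137.
Year 2016: gap = -1.6 × (7.36 - 4.21) = -5.04%, loss ≈ 3962 × 5.04/100 ≈ 200.
Year 2017: gap = -1.6 × (6.53 - 4.21) = -3.712%, loss ≈ 3962 × 3.712/100 ≈ 147.
Year 2018: gap = -1.6 × (7.39 - 4.21) = -5.088%, loss ≈ 3962 × 5.088/100 ≈ 202.
Year 2019: gap = -1.6 × (6.3 - 4.21) = -3.344%, loss ≈ 3962 × 3.344/100 ≈ 132.
Total lost output = 137 + 200 + 147 + 202 + 132 = 818 billion.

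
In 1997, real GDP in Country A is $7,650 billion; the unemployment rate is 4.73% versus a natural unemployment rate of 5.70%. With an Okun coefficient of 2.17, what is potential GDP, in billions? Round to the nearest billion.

$7,492 billion

Unemployment gap = 4.73 - 5.7 = -0.97 points, so output gap = -2.17 × (-0.97) = 2.1049%.
Since Y = Y* × (1 + gap/100), Y* = 7650/1.021049 ≈ 7492 billion.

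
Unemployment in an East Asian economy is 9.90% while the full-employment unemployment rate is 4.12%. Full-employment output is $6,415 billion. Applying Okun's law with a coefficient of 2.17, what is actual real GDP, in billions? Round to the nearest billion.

Unemployment gap = 9.9 - 4.12 = 5.78 points, so the output gap is -2.17 × 5.78 = -12.5426%.
Actual GDP = 6415 × (1 - 12.5426/100) = 6415 × 0.874574 ≈ 5610 billion.

$5,610 billion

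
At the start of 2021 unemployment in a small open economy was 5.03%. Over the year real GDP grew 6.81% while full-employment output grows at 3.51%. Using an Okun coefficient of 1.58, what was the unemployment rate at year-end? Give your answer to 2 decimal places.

2.94%

Growth-rate Okun's law: g_Y = g_Y* - β × Δu, so Δu = (g_Y* - g_Y)/β.
Δu = (3.51 - 6.81)/1.58 = -3.3/1.58 = -2.09 percentage points.
Year-end unemployment = 5.03 - 2.09 = 2.94%.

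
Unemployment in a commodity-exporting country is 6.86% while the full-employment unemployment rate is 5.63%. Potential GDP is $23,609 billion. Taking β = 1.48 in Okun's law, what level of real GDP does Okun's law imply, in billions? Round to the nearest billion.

Unemployment gap = 6.86 - 5.63 = 1.23 points, so the output gap is -1.48 × 1.23 = -1.8204%.
Actual GDP = 23609 × (1 - 1.8204/100) = 23609 × 0.981796 ≈ 23179 billion.

$23,179 billion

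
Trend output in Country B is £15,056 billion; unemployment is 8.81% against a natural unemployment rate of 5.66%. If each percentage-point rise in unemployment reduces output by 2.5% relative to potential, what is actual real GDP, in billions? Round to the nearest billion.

£13,870 billion

Unemployment gap = 8.81 - 5.66 = 3.15 points, so the output gap is -2.5 × 3.15 = -7.875%.
Actual GDP = 15056 × (1 - 7.875/100) = 15056 × 0.92125 ≈ 13870 billion.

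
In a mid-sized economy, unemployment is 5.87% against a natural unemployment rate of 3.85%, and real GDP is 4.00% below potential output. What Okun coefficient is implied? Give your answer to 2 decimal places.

β ≈ 1.98

Okun's law: output gap = -β × (u - u*).
-4.00 = -β × (5.87 - 3.85) = -β × 2.02, so β = 4/2.02 = 1.98.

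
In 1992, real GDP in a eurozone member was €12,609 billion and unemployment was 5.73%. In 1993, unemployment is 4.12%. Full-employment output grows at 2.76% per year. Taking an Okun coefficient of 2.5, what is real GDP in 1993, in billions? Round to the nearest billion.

€13,465 billion

Δu = 4.12 - 5.73 = -1.61 points.
Okun's law (growth form): g_Y = g_Y* - β × Δu = 2.76 - 2.5 × (-1.61) = 2.76 + 4.025 = 6.785%.
Real GDP in the next year = 12609 × (1 + 6.785/100) = 12609 × 1.06785 ≈ 13465 billion.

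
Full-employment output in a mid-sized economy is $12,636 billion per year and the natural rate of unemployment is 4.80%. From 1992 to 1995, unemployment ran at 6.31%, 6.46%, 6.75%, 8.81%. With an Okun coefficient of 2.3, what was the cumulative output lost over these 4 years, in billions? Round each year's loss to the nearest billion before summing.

Year 1992: gap = -2.3 × (6.31 - 4.8) = -3.473%, loss ≈ 12636 × 3.473/100 ≈ 439.
Year 1993: gap = -2.3 × (6.46 - 4.8) = -3.818%, loss ≈ 12636 × 3.818/100 ≈ 482.
Year 1994: gap = -2.3 × (6.75 - 4.8) = -4.485%, loss ≈ 12636 × 4.485/100 ≈ 567.
Year 1995: gap = -2.3 × (8.81 - 4.8) = -9.223%, loss ≈ 12636 × 9.223/100 ≈ 1165.
Total lost output = 439 + 482 + 567 + 1165 = 2653 billion.

$2,653 billion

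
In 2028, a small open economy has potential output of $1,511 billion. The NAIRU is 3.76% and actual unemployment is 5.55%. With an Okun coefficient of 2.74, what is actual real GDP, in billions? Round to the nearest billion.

Unemployment gap = 5.55 - 3.76 = 1.79 points, so the output gap is -2.74 × 1.79 = -4.9046%.
Actual GDP = 1511 × (1 - 4.9046/100) = 1511 × 0.950954 ≈ 1437 billion.

$1,437 billion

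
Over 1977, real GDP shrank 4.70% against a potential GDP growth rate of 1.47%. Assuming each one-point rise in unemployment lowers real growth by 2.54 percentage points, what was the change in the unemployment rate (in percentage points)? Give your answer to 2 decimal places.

Growth-rate Okun's law: g_Y = g_Y* - β × Δu, so Δu = (g_Y* - g_Y)/β.
Δu = (1.47 + 4.7)/2.54 = 6.17/2.54 = 2.43 percentage points.

2.43 percentage points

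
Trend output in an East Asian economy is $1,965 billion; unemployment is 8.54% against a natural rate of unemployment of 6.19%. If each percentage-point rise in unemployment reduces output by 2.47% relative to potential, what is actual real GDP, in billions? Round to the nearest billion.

$1,851 billion

Unemployment gap = 8.54 - 6.19 = 2.35 points, so the output gap is -2.47 × 2.35 = -5.8045%.
Actual GDP = 1965 × (1 - 5.8045/100) = 1965 × 0.941955 ≈ 1851 billion.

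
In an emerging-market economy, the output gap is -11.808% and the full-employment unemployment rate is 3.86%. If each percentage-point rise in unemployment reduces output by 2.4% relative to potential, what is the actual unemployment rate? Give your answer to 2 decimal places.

From Okun's law, u - u* = -(output gap)/β = -(-11.808)/2.4 = 4.92 points.
So u = 3.86 + 4.92 = 8.78%.

8.78%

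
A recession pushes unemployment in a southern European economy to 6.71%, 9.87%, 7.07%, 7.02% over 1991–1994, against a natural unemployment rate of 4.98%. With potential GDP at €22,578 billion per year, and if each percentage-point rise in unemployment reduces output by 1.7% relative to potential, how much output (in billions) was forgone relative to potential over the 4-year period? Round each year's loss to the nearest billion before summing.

Year 1991: gap = -1.7 × (6.71 - 4.98) = -2.941%, loss ≈ 22578 × 2.941/100 ≈ 664.
Year 1992: gap = -1.7 × (9.87 - 4.98) = -8.313%, loss ≈ 22578 × 8.313/100 ≈ 1877.
Year 1993: gap = -1.7 × (7.07 - 4.98) = -3.553%, loss ≈ 22578 × 3.553/100 ≈ 802.
Year 1994: gap = -1.7 × (7.02 - 4.98) = -3.468%, loss ≈ 22578 × 3.468/100 ≈ 783.
Total lost output = 664 + 1877 + 802 + 783 = 4126 billion.

€4,126 billion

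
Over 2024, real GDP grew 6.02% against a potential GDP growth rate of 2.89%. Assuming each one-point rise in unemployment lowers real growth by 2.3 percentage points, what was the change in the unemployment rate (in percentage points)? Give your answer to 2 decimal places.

Growth-rate Okun's law: g_Y = g_Y* - β × Δu, so Δu = (g_Y* - g_Y)/β.
Δu = (2.89 - 6.02)/2.3 = -3.13/2.3 = -1.36 percentage points.

-1.36 percentage points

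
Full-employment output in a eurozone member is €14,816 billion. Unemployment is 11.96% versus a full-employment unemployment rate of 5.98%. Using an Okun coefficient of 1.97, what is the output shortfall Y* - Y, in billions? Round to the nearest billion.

Output gap = -1.97 × (11.96 - 5.98) = -1.97 × 5.98 = -11.7806%.
Actual GDP ≈ 14816 × 0.882194 ≈ 13071 billion, so the shortfall is 14816 - 13071 = 1745 billion.

€1,745 billion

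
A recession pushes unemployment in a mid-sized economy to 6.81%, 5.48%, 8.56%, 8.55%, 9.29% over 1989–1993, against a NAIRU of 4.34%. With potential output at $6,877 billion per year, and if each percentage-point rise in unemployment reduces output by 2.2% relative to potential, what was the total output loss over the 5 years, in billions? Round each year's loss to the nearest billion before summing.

$2,570 billion

Year 1989: gap = -2.2 × (6.81 - 4.34) = -5.434%, loss ≈ 6877 × 5.434/100 ≈ 374.
Year 1990: gap = -2.2 × (5.48 - 4.34) = -2.508%, loss ≈ 6877 × 2.508/100 ≈ 172.
Year 1991: gap = -2.2 × (8.56 - 4.34) = -9.284%, loss ≈ 6877 × 9.284/100 ≈ 638.
Year 1992: gap = -2.2 × (8.55 - 4.34) = -9.262%, loss ≈ 6877 × 9.262/100 ≈ 637.
Year 1993: gap = -2.2 × (9.29 - 4.34) = -10.89%, loss ≈ 6877 × 10.89/100 ≈ 749.
Total lost output = 374 + 172 + 638 + 637 + 749 = 2570 billion.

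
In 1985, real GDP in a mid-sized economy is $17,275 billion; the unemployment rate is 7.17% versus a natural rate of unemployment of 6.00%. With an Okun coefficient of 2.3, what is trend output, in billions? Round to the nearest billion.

Unemployment gap = 7.17 - 6 = 1.17 points, so output gap = -2.3 × 1.17 = -2.691%.
Since Y = Y* × (1 + gap/100), Y* = 17275/0.97309 ≈ 17753 billion.

$17,753 billion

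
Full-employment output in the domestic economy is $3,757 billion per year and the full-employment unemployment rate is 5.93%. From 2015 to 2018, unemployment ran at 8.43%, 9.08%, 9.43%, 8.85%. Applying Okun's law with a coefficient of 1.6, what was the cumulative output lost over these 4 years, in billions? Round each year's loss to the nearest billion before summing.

$725 billion

Year 2015: gap = -1.6 × (8.43 - 5.93) = -4%, loss ≈ 3757 × 4/100 ≈ 150.
Year 2016: gap = -1.6 × (9.08 - 5.93) = -5.04%, loss ≈ 3757 × 5.04/100 ≈ 189.
Year 2017: gap = -1.6 × (9.43 - 5.93) = -5.6%, loss ≈ 3757 × 5.6/100 ≈ 210.
Year 2018: gap = -1.6 × (8.85 - 5.93) = -4.672%, loss ≈ 3757 × 4.672/100 ≈ 176.
Total lost output = 150 + 189 + 210 + 176 = 725 billion.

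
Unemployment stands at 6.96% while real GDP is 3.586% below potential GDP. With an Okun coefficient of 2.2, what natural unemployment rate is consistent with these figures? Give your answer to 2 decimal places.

From Okun's law, u - u* = -(output gap)/β = -(-3.586)/2.2 = 1.63 points.
So u* = 6.96 - 1.63 = 5.33%.

5.33%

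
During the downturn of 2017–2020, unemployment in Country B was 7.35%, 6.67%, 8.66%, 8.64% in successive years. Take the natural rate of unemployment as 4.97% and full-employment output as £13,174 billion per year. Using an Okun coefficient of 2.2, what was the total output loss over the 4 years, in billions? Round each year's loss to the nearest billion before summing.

£3,316 billion

Year 2017: gap = -2.2 × (7.35 - 4.97) = -5.236%, loss ≈ 13174 × 5.236/100 ≈ 690.
Year 2018: gap = -2.2 × (6.67 - 4.97) = -3.74%, loss ≈ 13174 × 3.74/100 ≈ 493.
Year 2019: gap = -2.2 × (8.66 - 4.97) = -8.118%, loss ≈ 13174 × 8.118/100 ≈ 1069.
Year 2020: gap = -2.2 × (8.64 - 4.97) = -8.074%, loss ≈ 13174 × 8.074/100 ≈ 1064.
Total lost output = 690 + 493 + 1069 + 1064 = 3316 billion.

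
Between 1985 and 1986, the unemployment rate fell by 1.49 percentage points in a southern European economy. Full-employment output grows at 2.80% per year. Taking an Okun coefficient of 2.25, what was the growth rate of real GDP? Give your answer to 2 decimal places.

Growth-rate Okun's law: g_Y = g_Y* - β × Δu.
g_Y = 2.80 - 2.25 × (-1.49) = 2.8 + 3.3525 = 6.1525%, i.e. 6.15% to 2 d.p.

6.15%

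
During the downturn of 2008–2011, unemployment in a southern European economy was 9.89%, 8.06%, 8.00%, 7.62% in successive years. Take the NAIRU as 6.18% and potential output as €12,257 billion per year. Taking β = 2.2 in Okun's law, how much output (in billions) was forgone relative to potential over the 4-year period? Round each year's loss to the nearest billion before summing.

€2,386 billion

Year 2008: gap = -2.2 × (9.89 - 6.18) = -8.162%, loss ≈ 12257 × 8.162/100 ≈ 1000.
Year 2009: gap = -2.2 × (8.06 - 6.18) = -4.136%, loss ≈ 12257 × 4.136/100 ≈ 507.
Year 2010: gap = -2.2 × (8 - 6.18) = -4.004%, loss ≈ 12257 × 4.004/100 ≈ 491.
Year 2011: gap = -2.2 × (7.62 - 6.18) = -3.168%, loss ≈ 12257 × 3.168/100 ≈ 388.
Total lost output = 1000 + 507 + 491 + 388 = 2386 billion.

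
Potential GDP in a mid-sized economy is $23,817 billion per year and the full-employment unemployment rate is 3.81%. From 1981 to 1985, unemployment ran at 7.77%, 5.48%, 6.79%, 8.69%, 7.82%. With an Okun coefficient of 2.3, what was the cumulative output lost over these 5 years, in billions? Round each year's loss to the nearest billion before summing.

Year 1981: gap = -2.3 × (7.77 - 3.81) = -9.108%, loss ≈ 23817 × 9.108/100 ≈ 2169.
Year 1982: gap = -2.3 × (5.48 - 3.81) = -3.841%, loss ≈ 23817 × 3.841/100 ≈ 915.
Year 1983: gap = -2.3 × (6.79 - 3.81) = -6.854%, loss ≈ 23817 × 6.854/100 ≈ 1632.
Year 1984: gap = -2.3 × (8.69 - 3.81) = -11.224%, loss ≈ 23817 × 11.224/100 ≈ 2673.
Year 1985: gap = -2.3 × (7.82 - 3.81) = -9.223%, loss ≈ 23817 × 9.223/100 ≈ 2197.
Total lost output = 2169 + 915 + 1632 + 2673 + 2197 = 9586 billion.

$9,586 billion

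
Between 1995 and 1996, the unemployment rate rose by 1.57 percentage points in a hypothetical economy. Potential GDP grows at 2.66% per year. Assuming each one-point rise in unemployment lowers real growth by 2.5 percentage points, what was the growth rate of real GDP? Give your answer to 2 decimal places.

-1.27%

Growth-rate Okun's law: g_Y = g_Y* - β × Δu.
g_Y = 2.66 - 2.5 × (1.57) = 2.66 - 3.925 = -1.265%, i.e. -1.27% to 2 d.p.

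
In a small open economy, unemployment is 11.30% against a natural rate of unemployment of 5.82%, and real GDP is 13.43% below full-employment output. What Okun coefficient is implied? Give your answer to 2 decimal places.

β ≈ 2.45

Okun's law: output gap = -β × (u - u*).
-13.43 = -β × (11.3 - 5.82) = -β × 5.48, so β = 13.43/5.48 = 2.45.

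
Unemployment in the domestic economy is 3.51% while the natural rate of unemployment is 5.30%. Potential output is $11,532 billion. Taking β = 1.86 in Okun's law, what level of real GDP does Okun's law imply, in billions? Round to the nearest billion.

Unemployment gap = 3.51 - 5.3 = -1.79 points, so the output gap is -1.86 × (-1.79) = 3.3294%.
Actual GDP = 11532 × (1 + 3.3294/100) = 11532 × 1.033294 ≈ 11916 billion.

$11,916 billion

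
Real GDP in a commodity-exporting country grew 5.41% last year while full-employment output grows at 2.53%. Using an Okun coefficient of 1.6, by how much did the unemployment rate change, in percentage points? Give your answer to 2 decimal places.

-1.80 percentage points

Growth-rate Okun's law: g_Y = g_Y* - β × Δu, so Δu = (g_Y* - g_Y)/β.
Δu = (2.53 - 5.41)/1.6 = -2.88/1.6 = -1.80 percentage points.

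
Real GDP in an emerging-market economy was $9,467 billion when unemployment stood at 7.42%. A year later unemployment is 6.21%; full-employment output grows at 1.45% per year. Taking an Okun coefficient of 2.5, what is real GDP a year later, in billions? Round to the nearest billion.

$9,891 billion

Δu = 6.21 - 7.42 = -1.21 points.
Okun's law (growth form): g_Y = g_Y* - β × Δu = 1.45 - 2.5 × (-1.21) = 1.45 + 3.025 = 4.475%.
Real GDP in the next year = 9467 × (1 + 4.475/100) = 9467 × 1.04475 ≈ 9891 billion.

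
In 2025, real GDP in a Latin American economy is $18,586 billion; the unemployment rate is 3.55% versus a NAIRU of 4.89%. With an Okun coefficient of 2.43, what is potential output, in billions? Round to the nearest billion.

Unemployment gap = 3.55 - 4.89 = -1.34 points, so output gap = -2.43 × (-1.34) = 3.2562%.
Since Y = Y* × (1 + gap/100), Y* = 18586/1.032562 ≈ 18000 billion.

$18,000 billion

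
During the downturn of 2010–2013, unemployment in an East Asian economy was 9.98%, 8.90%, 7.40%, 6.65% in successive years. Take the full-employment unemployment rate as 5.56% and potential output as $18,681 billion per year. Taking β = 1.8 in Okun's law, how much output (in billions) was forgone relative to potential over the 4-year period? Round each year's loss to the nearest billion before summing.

$3,595 billion

Year 2010: gap = -1.8 × (9.98 - 5.56) = -7.956%, loss ≈ 18681 × 7.956/100 ≈ 1486.
Year 2011: gap = -1.8 × (8.9 - 5.56) = -6.012%, loss ≈ 18681 × 6.012/100 ≈ 1123.
Year 2012: gap = -1.8 × (7.4 - 5.56) = -3.312%, loss ≈ 18681 × 3.312/100 ≈ 619.
Year 2013: gap = -1.8 × (6.65 - 5.56) = -1.962%, loss ≈ 18681 × 1.962/100 ≈ 367.
Total lost output = 1486 + 1123 + 619 + 367 = 3595 billion.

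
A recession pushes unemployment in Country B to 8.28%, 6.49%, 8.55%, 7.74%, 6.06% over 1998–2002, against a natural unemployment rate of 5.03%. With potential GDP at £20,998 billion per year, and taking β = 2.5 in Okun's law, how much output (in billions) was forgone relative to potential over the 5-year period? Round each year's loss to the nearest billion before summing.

Year 1998: gap = -2.5 × (8.28 - 5.03) = -8.125%, loss ≈ 20998 × 8.125/100 ≈ 1706.
Year 1999: gap = -2.5 × (6.49 - 5.03) = -3.65%, loss ≈ 20998 × 3.65/100 ≈ 766.
Year 2000: gap = -2.5 × (8.55 - 5.03) = -8.8%, loss ≈ 20998 × 8.8/100 ≈ 1848.
Year 2001: gap = -2.5 × (7.74 - 5.03) = -6.775%, loss ≈ 20998 × 6.775/100 ≈ 1423.
Year 2002: gap = -2.5 × (6.06 - 5.03) = -2.575%, loss ≈ 20998 × 2.575/100 ≈ 541.
Total lost output = 1706 + 766 + 1848 + 1423 + 541 = 6284 billion.

£6,284 billion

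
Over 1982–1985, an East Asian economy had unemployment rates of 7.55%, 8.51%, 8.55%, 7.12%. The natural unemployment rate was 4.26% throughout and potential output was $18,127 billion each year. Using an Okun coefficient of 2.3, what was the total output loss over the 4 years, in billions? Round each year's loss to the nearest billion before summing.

Year 1982: gap = -2.3 × (7.55 - 4.26) = -7.567%, loss ≈ 18127 × 7.567/100 ≈ 1372.
Year 1983: gap = -2.3 × (8.51 - 4.26) = -9.775%, loss ≈ 18127 × 9.775/100 ≈ 1772.
Year 1984: gap = -2.3 × (8.55 - 4.26) = -9.867%, loss ≈ 18127 × 9.867/100 ≈ 1789.
Year 1985: gap = -2.3 × (7.12 - 4.26) = -6.578%, loss ≈ 18127 × 6.578/100 ≈ 1192.
Total lost output = 1372 + 1772 + 1789 + 1192 = 6125 billion.

$6,125 billion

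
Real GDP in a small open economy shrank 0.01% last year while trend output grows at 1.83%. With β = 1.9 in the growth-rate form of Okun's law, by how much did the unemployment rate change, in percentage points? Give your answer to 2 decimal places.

Growth-rate Okun's law: g_Y = g_Y* - β × Δu, so Δu = (g_Y* - g_Y)/β.
Δu = (1.83 + 0.01)/1.9 = 1.84/1.9 = 0.97 percentage points.

0.97 percentage points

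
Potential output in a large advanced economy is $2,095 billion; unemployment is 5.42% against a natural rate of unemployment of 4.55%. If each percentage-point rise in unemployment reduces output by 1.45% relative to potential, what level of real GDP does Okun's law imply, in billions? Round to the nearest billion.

Unemployment gap = 5.42 - 4.55 = 0.87 points, so the output gap is -1.45 × 0.87 = -1.2615%.
Actual GDP = 2095 × (1 - 1.2615/100) = 2095 × 0.987385 ≈ 2069 billion.

$2,069 billion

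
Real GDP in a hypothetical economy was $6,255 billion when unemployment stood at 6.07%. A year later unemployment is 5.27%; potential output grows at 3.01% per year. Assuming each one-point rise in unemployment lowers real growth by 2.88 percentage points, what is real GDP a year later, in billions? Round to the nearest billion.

$6,587 billion

Δu = 5.27 - 6.07 = -0.8 points.
Okun's law (growth form): g_Y = g_Y* - β × Δu = 3.01 - 2.88 × (-0.80) = 3.01 + 2.304 = 5.314%.
Real GDP in the next year = 6255 × (1 + 5.314/100) = 6255 × 1.05314 ≈ 6587 billion.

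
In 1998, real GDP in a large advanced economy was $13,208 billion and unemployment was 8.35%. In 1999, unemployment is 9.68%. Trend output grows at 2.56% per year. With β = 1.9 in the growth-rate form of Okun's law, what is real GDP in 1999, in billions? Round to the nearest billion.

$13,212 billion

Δu = 9.68 - 8.35 = 1.33 points.
Okun's law (growth form): g_Y = g_Y* - β × Δu = 2.56 - 1.9 × (1.33) = 2.56 - 2.527 = 0.033%.
Real GDP in the next year = 13208 × (1 + 0.033/100) = 13208 × 1.00033 ≈ 13212 billion.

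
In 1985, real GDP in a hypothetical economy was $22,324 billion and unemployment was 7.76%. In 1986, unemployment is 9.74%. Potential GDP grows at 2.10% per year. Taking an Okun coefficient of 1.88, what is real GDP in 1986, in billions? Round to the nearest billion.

Δu = 9.74 - 7.76 = 1.98 points.
Okun's law (growth form): g_Y = g_Y* - β × Δu = 2.10 - 1.88 × (1.98) = 2.1 - 3.7224 = -1.6224%.
Real GDP in the next year = 22324 × (1 - 1.6224/100) = 22324 × 0.983776 ≈ 21962 billion.

$21,962 billion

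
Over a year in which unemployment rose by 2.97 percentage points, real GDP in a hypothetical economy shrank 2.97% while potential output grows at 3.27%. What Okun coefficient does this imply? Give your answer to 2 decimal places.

β ≈ 2.10

Growth form: g_Y = g_Y* - β × Δu, so β = (g_Y* - g_Y)/Δu.
β = (3.27 + 2.97)/2.97 = 6.24/2.97 = 2.10.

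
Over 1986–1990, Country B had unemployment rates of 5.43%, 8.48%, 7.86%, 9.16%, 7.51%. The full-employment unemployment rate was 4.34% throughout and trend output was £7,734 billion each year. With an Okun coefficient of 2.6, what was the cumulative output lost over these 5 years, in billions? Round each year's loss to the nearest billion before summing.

£3,365 billion

Year 1986: gap = -2.6 × (5.43 - 4.34) = -2.834%, loss ≈ 7734 × 2.834/100 ≈ 219.
Year 1987: gap = -2.6 × (8.48 - 4.34) = -10.764%, loss ≈ 7734 × 10.764/100 ≈ 832.
Year 1988: gap = -2.6 × (7.86 - 4.34) = -9.152%, loss ≈ 7734 × 9.152/100 ≈ 708.
Year 1989: gap = -2.6 × (9.16 - 4.34) = -12.532%, loss ≈ 7734 × 12.532/100 ≈ 969.
Year 1990: gap = -2.6 × (7.51 - 4.34) = -8.242%, loss ≈ 7734 × 8.242/100 ≈ 637.
Total lost output = 219 + 832 + 708 + 969 + 637 = 3365 billion.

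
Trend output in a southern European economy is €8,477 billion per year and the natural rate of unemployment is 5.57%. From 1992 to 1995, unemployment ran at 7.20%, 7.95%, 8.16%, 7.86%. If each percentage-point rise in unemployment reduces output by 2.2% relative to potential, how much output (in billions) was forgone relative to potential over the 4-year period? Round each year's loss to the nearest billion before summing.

Year 1992: gap = -2.2 × (7.2 - 5.57) = -3.586%, loss ≈ 8477 × 3.586/100 ≈ 304.
Year 1993: gap = -2.2 × (7.95 - 5.57) = -5.236%, loss ≈ 8477 × 5.236/100 ≈ 444.
Year 1994: gap = -2.2 × (8.16 - 5.57) = -5.698%, loss ≈ 8477 × 5.698/100 ≈ 483.
Year 1995: gap = -2.2 × (7.86 - 5.57) = -5.038%, loss ≈ 8477 × 5.038/100 ≈ 427.
Total lost output = 304 + 444 + 483 + 427 = 1658 billion.

€1,658 billion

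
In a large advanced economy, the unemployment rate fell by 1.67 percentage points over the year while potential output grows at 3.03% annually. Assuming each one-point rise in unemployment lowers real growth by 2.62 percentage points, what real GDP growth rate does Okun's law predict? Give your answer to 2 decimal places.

7.41%

Growth-rate Okun's law: g_Y = g_Y* - β × Δu.
g_Y = 3.03 - 2.62 × (-1.67) = 3.03 + 4.3754 = 7.4054%, i.e. 7.41% to 2 d.p.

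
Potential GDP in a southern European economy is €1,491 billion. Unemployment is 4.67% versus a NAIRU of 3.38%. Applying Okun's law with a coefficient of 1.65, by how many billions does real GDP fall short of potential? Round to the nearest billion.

Output gap = -1.65 × (4.67 - 3.38) = -1.65 × 1.29 = -2.1285%.
Actual GDP ≈ 1491 × 0.978715 ≈ 1459 billion, so the shortfall is 1491 - 1459 = 32 billion.

€32 billion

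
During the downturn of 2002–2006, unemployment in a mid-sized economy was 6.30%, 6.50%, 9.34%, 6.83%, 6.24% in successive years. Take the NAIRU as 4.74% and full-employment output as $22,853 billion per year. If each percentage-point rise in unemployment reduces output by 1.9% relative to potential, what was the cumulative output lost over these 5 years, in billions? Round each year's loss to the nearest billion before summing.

$4,996 billion

Year 2002: gap = -1.9 × (6.3 - 4.74) = -2.964%, loss ≈ 22853 × 2.964/100 ≈ 677.
Year 2003: gap = -1.9 × (6.5 - 4.74) = -3.344%, loss ≈ 22853 × 3.344/100 ≈ 764.
Year 2004: gap = -1.9 × (9.34 - 4.74) = -8.74%, loss ≈ 22853 × 8.74/100 ≈ 1997.
Year 2005: gap = -1.9 × (6.83 - 4.74) = -3.971%, loss ≈ 22853 × 3.971/100 ≈ 907.
Year 2006: gap = -1.9 × (6.24 - 4.74) = -2.85%, loss ≈ 22853 × 2.85/100 ≈ 651.
Total lost output = 677 + 764 + 1997 + 907 + 651 = 4996 billion.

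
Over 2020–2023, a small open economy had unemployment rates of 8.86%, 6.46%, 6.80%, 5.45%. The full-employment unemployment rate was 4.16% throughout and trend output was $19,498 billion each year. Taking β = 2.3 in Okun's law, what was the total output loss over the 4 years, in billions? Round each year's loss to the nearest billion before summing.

Year 2020: gap = -2.3 × (8.86 - 4.16) = -10.81%, loss ≈ 19498 × 10.81/100 ≈ 2108.
Year 2021: gap = -2.3 × (6.46 - 4.16) = -5.29%, loss ≈ 19498 × 5.29/100 ≈ 1031.
Year 2022: gap = -2.3 × (6.8 - 4.16) = -6.072%, loss ≈ 19498 × 6.072/100 ≈ 1184.
Year 2023: gap = -2.3 × (5.45 - 4.16) = -2.967%, loss ≈ 19498 × 2.967/100 ≈ 579.
Total lost output = 2108 + 1031 + 1184 + 579 = 4902 billion.

$4,902 billion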